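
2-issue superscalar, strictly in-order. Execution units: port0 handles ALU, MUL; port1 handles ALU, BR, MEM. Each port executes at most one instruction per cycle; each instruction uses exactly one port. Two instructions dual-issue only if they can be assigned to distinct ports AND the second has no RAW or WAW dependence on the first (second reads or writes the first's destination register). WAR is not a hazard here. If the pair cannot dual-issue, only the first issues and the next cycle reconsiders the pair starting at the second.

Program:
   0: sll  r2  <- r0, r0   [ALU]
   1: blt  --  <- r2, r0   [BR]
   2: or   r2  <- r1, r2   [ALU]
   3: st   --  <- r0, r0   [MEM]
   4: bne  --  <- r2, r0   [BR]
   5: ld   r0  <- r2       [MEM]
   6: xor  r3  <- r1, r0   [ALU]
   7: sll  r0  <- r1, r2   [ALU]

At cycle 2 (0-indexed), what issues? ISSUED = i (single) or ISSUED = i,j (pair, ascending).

ISSUED = 3

0. sll @i0  | RAW r2
1. blt+or @i1+i2  | dual
2. st @i3  | no-port MEM/BR
3. bne @i4  | no-port BR/MEM
4. ld @i5  | RAW r0
5. xor+sll @i6+i7  | dual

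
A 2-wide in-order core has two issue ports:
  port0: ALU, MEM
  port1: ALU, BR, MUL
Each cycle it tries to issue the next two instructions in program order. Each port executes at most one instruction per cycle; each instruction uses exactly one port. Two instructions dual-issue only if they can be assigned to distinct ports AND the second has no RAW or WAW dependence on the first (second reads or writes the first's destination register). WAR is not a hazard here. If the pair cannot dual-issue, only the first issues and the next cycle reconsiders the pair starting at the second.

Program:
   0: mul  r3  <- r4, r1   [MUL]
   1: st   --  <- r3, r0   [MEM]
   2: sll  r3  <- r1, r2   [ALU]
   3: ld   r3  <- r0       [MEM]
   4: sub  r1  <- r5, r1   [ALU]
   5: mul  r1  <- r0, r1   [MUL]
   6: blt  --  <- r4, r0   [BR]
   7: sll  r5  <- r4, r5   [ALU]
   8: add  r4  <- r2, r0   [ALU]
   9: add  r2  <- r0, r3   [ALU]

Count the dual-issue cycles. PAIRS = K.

  cy0 -> i0 (mul) RAW r3
  cy1 -> i1/i2 (st sll) dual
  cy2 -> i3/i4 (ld sub) dual
  cy3 -> i5 (mul) no-port MUL/BR
  cy4 -> i6/i7 (blt sll) dual
  cy5 -> i8/i9 (add add) dual

PAIRS = 4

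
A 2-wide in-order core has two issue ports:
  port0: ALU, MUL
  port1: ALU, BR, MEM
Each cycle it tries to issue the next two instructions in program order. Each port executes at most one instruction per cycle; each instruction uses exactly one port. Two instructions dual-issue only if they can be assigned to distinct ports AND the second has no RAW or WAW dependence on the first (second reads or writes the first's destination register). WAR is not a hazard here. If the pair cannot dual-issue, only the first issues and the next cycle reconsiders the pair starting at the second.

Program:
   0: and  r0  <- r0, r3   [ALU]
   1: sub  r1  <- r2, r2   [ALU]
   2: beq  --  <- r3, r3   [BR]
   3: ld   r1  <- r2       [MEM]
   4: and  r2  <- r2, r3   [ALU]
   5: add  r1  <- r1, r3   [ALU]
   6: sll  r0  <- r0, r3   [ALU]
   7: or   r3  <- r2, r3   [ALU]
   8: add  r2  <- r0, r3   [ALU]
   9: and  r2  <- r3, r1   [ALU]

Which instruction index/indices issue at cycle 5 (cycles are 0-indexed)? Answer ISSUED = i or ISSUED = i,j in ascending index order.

ISSUED = 8

#0 head=0: and+sub i0&i1 dual
#1 head=2: beq i2 no-port BR/MEM
#2 head=3: ld+and i3&i4 dual
#3 head=5: add+sll i5&i6 dual
#4 head=7: or i7 RAW r3
#5 head=8: add i8 WAW r2
#6 head=9: and i9 tail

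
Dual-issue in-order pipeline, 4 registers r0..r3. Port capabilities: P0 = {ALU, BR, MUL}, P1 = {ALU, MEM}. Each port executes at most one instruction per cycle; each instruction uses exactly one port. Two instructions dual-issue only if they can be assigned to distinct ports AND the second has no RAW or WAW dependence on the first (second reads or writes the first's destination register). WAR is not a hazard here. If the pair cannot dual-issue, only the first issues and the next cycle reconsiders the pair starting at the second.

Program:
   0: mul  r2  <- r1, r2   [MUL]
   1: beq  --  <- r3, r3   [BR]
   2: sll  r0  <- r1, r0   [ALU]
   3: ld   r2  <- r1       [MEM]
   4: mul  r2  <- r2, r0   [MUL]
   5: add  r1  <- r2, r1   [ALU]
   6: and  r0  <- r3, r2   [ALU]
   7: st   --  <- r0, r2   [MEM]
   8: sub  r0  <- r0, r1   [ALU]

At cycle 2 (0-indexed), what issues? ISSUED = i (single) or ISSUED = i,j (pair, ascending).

ISSUED = 3

c0: i0 mul.MUL  no-port MUL/BR
c1: i1/i2 beq.BR+sll.ALU  dual
c2: i3 ld.MEM  RAW+WAW r2
c3: i4 mul.MUL  RAW r2
c4: i5/i6 add.ALU+and.ALU  dual
c5: i7/i8 st.MEM+sub.ALU  dual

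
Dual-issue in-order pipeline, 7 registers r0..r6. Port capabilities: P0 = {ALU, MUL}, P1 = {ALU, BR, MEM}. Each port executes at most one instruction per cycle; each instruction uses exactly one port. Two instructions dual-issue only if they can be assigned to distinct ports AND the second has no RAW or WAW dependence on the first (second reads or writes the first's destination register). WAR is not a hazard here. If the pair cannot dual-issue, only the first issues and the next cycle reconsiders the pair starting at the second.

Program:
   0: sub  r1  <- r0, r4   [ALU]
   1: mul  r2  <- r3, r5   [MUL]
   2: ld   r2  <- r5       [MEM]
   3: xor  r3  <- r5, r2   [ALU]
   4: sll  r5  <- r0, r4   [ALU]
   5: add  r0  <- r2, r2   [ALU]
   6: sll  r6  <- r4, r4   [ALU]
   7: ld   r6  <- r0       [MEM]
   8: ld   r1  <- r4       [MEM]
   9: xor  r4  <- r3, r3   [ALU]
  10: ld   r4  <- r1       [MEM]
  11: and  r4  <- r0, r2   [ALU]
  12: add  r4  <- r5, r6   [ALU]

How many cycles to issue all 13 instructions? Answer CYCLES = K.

  cy0 -> i0&i1 (sub.ALU/mul.MUL) pair
  cy1 -> i2 (ld.MEM) RAW r2
  cy2 -> i3&i4 (xor.ALU/sll.ALU) pair
  cy3 -> i5&i6 (add.ALU/sll.ALU) pair
  cy4 -> i7 (ld.MEM) no-port MEM/MEM
  cy5 -> i8&i9 (ld.MEM/xor.ALU) pair
  cy6 -> i10 (ld.MEM) WAW r4
  cy7 -> i11 (and.ALU) WAW r4
  cy8 -> i12 (add.ALU) tail

CYCLES = 9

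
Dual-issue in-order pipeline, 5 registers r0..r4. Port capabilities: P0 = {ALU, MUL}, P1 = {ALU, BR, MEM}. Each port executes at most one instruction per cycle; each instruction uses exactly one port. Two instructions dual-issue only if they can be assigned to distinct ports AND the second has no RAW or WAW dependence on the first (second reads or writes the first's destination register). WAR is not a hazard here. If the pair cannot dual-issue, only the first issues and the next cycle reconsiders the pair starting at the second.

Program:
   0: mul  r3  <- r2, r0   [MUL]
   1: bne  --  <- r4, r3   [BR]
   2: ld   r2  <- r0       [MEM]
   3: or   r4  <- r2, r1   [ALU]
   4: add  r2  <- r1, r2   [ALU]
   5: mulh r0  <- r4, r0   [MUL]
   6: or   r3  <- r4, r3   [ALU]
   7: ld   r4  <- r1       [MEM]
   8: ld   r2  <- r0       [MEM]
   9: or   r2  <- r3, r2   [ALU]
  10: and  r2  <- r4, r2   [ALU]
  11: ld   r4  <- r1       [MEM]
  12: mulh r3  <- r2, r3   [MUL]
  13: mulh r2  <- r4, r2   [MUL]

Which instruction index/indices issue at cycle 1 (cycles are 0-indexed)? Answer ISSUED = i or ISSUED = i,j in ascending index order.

ISSUED = 1

#0 head=0: mul i0 RAW r3
#1 head=1: bne i1 no-port BR/MEM
#2 head=2: ld i2 RAW r2
#3 head=3: or/add i3+i4 pair
#4 head=5: mulh/or i5+i6 pair
#5 head=7: ld i7 no-port MEM/MEM
#6 head=8: ld i8 RAW+WAW r2
#7 head=9: or i9 RAW+WAW r2
#8 head=10: and/ld i10+i11 pair
#9 head=12: mulh i12 no-port MUL/MUL
#10 head=13: mulh i13 tail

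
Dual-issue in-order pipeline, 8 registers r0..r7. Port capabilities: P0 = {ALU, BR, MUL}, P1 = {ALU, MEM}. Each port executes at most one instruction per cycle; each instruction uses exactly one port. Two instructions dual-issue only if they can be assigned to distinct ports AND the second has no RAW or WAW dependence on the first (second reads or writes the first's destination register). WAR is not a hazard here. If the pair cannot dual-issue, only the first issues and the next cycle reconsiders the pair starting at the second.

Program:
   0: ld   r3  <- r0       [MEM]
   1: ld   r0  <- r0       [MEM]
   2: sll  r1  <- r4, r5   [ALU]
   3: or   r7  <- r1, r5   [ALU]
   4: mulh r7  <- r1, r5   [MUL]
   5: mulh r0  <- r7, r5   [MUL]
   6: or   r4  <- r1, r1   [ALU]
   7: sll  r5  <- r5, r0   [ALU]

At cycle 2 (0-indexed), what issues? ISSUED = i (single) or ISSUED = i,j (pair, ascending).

ISSUED = 3

#0 head=0: ld.MEM i0 no-port MEM/MEM
#1 head=1: ld.MEM/sll.ALU i1+i2 pair
#2 head=3: or.ALU i3 WAW r7
#3 head=4: mulh.MUL i4 no-port MUL/MUL
#4 head=5: mulh.MUL/or.ALU i5+i6 pair
#5 head=7: sll.ALU i7 tail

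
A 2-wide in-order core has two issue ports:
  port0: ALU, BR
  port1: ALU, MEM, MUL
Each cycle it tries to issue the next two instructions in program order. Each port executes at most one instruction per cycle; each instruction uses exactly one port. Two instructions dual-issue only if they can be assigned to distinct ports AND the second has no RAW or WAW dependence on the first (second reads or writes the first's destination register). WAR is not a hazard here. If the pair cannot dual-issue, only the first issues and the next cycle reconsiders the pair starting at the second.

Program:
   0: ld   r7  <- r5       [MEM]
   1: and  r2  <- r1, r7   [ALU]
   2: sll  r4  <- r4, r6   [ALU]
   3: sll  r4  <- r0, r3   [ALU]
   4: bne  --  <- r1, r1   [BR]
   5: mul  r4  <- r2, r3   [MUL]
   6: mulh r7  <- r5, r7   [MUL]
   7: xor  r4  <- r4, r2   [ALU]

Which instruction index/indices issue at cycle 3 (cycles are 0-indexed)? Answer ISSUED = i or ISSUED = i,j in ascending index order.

0. ld.MEM @i0  | RAW r7
1. and.ALU+sll.ALU @i1+i2  | pair
2. sll.ALU+bne.BR @i3+i4  | pair
3. mul.MUL @i5  | no-port MUL/MUL
4. mulh.MUL+xor.ALU @i6+i7  | pair

ISSUED = 5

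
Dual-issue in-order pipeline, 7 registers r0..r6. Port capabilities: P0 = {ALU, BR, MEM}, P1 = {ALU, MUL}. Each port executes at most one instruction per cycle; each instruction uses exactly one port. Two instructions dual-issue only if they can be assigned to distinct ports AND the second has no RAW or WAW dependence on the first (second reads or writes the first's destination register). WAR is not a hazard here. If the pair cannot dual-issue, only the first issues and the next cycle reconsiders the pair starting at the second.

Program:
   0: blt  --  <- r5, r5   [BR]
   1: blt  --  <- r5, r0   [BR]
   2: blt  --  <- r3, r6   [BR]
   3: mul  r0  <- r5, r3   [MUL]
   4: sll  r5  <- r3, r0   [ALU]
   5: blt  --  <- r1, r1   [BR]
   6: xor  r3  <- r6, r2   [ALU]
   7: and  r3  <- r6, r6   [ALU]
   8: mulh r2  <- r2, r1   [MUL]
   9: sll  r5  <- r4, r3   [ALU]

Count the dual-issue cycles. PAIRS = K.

c0: i0 blt.BR  no-port BR/BR
c1: i1 blt.BR  no-port BR/BR
c2: i2/i3 blt.BR mul.MUL  pair
c3: i4/i5 sll.ALU blt.BR  pair
c4: i6 xor.ALU  WAW r3
c5: i7/i8 and.ALU mulh.MUL  pair
c6: i9 sll.ALU  tail

PAIRS = 3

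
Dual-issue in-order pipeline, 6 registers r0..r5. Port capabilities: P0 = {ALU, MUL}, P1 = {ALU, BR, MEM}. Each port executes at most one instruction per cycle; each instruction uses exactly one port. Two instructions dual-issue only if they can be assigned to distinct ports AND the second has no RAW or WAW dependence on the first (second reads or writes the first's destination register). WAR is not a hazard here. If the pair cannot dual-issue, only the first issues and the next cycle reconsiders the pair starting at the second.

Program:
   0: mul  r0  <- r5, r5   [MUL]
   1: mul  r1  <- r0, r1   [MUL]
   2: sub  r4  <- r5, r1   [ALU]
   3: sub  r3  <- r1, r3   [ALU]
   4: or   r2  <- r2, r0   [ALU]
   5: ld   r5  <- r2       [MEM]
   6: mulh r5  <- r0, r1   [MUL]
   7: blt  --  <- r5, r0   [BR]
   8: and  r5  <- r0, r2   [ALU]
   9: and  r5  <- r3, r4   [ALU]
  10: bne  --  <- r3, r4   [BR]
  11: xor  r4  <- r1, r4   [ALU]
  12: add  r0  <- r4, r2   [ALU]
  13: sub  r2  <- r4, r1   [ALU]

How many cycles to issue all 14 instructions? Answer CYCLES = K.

[0] i0  mul  -- no-port MUL/MUL
[1] i1  mul  -- RAW r1
[2] i2+i3  sub sub  -- dual
[3] i4  or  -- RAW r2
[4] i5  ld  -- WAW r5
[5] i6  mulh  -- RAW r5
[6] i7+i8  blt and  -- dual
[7] i9+i10  and bne  -- dual
[8] i11  xor  -- RAW r4
[9] i12+i13  add sub  -- dual

CYCLES = 10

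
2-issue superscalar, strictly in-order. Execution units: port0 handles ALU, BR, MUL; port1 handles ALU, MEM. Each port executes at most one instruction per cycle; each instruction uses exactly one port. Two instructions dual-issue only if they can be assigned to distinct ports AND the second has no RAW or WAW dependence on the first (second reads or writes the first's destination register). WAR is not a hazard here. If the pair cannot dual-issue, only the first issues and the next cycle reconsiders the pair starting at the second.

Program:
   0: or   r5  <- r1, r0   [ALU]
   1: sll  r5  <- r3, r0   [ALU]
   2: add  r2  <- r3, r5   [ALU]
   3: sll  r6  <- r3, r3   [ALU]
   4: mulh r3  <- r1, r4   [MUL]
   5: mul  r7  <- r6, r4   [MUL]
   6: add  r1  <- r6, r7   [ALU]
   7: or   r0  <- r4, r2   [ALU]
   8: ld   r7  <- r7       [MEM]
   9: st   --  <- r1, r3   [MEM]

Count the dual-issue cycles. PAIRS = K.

PAIRS = 2

0. or @i0  | WAW r5
1. sll @i1  | RAW r5
2. add+sll @i2/i3  | pair
3. mulh @i4  | no-port MUL/MUL
4. mul @i5  | RAW r7
5. add+or @i6/i7  | pair
6. ld @i8  | no-port MEM/MEM
7. st @i9  | tail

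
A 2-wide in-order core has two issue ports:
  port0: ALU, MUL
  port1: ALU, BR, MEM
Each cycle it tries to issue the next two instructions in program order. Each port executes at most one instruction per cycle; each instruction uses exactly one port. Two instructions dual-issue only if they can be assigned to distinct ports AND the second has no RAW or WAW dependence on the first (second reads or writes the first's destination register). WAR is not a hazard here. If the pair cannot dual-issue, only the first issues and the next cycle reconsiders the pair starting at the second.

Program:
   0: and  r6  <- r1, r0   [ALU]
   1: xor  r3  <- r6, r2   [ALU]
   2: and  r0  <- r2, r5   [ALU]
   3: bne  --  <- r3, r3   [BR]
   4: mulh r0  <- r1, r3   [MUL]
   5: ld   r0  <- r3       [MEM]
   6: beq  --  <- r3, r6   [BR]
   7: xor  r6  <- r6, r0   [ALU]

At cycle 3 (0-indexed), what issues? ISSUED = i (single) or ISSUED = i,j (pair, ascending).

ISSUED = 5

t=0 i0:and ; RAW r6
t=1 i1&i2:xor and ; pair
t=2 i3&i4:bne mulh ; pair
t=3 i5:ld ; no-port MEM/BR
t=4 i6&i7:beq xor ; pair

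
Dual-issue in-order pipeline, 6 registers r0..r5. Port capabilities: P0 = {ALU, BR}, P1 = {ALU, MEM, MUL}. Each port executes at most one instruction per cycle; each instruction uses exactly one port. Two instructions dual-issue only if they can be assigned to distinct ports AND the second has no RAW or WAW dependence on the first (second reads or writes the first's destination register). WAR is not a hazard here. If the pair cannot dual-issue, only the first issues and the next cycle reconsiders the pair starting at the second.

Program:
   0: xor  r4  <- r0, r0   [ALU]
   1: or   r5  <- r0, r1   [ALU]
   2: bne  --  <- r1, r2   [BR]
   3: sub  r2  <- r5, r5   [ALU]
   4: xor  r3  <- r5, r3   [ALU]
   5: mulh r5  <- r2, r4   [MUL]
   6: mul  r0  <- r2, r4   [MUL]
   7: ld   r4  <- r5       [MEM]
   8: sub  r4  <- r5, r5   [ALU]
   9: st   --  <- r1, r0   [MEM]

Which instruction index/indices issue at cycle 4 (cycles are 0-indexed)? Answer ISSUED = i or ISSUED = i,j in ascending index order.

ISSUED = 7

t=0 i0&i1:xor or ; pair
t=1 i2&i3:bne sub ; pair
t=2 i4&i5:xor mulh ; pair
t=3 i6:mul ; no-port MUL/MEM
t=4 i7:ld ; WAW r4
t=5 i8&i9:sub st ; pair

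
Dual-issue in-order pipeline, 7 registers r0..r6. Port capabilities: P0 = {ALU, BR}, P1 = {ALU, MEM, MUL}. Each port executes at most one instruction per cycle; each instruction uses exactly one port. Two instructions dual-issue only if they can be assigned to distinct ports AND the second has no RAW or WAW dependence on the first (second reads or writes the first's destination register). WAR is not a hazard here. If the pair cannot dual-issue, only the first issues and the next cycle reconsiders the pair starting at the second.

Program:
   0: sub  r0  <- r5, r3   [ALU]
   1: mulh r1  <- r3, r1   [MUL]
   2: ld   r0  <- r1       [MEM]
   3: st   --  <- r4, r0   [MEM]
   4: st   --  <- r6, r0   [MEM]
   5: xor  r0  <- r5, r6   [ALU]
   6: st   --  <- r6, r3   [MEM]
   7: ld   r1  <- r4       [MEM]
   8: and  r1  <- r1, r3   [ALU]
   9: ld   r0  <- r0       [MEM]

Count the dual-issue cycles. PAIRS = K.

PAIRS = 3

c0: i0&i1 sub.ALU/mulh.MUL  pair
c1: i2 ld.MEM  no-port MEM/MEM
c2: i3 st.MEM  no-port MEM/MEM
c3: i4&i5 st.MEM/xor.ALU  pair
c4: i6 st.MEM  no-port MEM/MEM
c5: i7 ld.MEM  RAW+WAW r1
c6: i8&i9 and.ALU/ld.MEM  pair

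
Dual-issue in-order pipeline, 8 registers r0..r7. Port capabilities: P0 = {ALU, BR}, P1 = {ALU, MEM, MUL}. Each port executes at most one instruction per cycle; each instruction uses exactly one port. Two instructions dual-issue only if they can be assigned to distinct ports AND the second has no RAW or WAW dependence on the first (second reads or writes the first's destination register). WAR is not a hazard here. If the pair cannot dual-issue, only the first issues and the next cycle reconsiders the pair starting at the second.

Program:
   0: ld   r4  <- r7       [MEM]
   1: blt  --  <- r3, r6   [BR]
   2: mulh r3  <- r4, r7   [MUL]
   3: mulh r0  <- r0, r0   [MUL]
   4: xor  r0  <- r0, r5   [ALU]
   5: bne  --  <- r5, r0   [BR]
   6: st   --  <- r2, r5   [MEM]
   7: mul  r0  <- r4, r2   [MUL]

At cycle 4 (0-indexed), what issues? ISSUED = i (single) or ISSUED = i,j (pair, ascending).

ISSUED = 5,6

[0] i0&i1  ld/blt  -- dual
[1] i2  mulh  -- no-port MUL/MUL
[2] i3  mulh  -- RAW+WAW r0
[3] i4  xor  -- RAW r0
[4] i5&i6  bne/st  -- dual
[5] i7  mul  -- tail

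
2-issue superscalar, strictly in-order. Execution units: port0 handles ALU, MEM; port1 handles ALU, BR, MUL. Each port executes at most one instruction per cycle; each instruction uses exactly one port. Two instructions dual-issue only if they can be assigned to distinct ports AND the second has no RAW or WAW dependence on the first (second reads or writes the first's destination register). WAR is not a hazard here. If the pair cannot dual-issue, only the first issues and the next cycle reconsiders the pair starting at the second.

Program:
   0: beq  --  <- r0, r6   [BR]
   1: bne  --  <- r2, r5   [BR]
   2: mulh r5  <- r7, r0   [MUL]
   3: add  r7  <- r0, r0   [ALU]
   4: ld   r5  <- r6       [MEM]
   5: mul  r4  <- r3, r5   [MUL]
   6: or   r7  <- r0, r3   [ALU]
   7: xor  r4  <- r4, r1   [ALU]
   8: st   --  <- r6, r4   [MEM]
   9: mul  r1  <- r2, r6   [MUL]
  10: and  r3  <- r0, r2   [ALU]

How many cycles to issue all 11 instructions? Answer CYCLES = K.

t=0 i0:beq ; no-port BR/BR
t=1 i1:bne ; no-port BR/MUL
t=2 i2&i3:mulh add ; pair
t=3 i4:ld ; RAW r5
t=4 i5&i6:mul or ; pair
t=5 i7:xor ; RAW r4
t=6 i8&i9:st mul ; pair
t=7 i10:and ; tail

CYCLES = 8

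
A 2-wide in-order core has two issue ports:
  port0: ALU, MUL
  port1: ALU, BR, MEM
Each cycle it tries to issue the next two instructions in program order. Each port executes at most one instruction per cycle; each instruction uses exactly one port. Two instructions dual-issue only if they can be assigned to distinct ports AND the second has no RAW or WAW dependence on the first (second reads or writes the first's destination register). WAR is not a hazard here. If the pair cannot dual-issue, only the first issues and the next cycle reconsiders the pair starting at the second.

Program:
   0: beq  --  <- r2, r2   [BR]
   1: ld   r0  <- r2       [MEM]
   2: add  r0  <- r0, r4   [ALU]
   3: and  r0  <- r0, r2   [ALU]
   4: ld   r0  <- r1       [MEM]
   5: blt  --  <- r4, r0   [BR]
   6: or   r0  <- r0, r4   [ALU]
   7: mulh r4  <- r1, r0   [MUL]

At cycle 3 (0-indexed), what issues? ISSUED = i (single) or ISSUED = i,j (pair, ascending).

[0] i0  beq.BR  -- no-port BR/MEM
[1] i1  ld.MEM  -- RAW+WAW r0
[2] i2  add.ALU  -- RAW+WAW r0
[3] i3  and.ALU  -- WAW r0
[4] i4  ld.MEM  -- no-port MEM/BR
[5] i5+i6  blt.BR/or.ALU  -- pair
[6] i7  mulh.MUL  -- tail

ISSUED = 3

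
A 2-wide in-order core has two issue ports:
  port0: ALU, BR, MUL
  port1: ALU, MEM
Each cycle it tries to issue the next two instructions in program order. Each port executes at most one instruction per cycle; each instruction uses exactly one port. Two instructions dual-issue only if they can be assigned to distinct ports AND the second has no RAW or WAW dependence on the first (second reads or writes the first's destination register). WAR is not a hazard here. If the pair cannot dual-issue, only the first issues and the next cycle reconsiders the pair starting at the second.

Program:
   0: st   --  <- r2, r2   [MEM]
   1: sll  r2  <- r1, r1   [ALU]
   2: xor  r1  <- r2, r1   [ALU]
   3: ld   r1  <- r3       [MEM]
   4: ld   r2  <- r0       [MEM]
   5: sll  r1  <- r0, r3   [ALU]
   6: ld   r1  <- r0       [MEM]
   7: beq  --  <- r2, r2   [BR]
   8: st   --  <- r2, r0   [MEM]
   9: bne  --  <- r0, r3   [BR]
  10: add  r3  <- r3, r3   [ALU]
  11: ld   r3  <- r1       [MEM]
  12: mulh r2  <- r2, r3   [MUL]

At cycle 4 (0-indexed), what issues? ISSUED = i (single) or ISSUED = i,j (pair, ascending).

ISSUED = 6,7

c0: i0/i1 st;sll  pair
c1: i2 xor  WAW r1
c2: i3 ld  no-port MEM/MEM
c3: i4/i5 ld;sll  pair
c4: i6/i7 ld;beq  pair
c5: i8/i9 st;bne  pair
c6: i10 add  WAW r3
c7: i11 ld  RAW r3
c8: i12 mulh  tail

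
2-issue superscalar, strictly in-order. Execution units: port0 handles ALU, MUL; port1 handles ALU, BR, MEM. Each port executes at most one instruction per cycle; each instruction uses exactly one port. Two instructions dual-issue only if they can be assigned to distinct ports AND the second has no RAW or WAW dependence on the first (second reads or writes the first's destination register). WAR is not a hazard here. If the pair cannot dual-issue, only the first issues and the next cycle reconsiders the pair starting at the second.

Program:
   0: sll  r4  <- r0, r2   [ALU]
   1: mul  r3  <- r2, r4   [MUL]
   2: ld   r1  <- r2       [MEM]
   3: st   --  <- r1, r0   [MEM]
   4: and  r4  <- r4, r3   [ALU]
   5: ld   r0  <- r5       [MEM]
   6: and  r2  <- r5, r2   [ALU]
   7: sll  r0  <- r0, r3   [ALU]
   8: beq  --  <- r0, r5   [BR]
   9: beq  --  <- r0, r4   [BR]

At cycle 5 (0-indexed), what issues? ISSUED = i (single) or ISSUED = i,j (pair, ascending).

c0: i0 sll.ALU  RAW r4
c1: i1+i2 mul.MUL;ld.MEM  dual
c2: i3+i4 st.MEM;and.ALU  dual
c3: i5+i6 ld.MEM;and.ALU  dual
c4: i7 sll.ALU  RAW r0
c5: i8 beq.BR  no-port BR/BR
c6: i9 beq.BR  tail

ISSUED = 8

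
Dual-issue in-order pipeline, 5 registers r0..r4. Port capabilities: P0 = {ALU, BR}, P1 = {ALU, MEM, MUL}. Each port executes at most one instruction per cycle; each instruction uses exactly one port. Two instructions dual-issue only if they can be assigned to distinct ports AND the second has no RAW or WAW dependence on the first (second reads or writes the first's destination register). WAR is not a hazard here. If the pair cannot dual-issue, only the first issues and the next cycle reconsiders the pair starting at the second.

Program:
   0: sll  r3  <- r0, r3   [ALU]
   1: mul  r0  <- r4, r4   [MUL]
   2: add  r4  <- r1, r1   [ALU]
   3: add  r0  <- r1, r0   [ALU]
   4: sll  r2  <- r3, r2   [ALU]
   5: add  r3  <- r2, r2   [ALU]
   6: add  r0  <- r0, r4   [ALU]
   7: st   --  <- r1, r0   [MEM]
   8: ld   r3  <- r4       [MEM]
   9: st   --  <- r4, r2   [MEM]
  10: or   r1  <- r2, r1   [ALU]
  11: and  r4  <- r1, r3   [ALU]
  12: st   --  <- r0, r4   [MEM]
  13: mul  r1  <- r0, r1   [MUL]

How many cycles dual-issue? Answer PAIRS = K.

PAIRS = 4

[0] i0,i1  sll.ALU+mul.MUL  -- dual
[1] i2,i3  add.ALU+add.ALU  -- dual
[2] i4  sll.ALU  -- RAW r2
[3] i5,i6  add.ALU+add.ALU  -- dual
[4] i7  st.MEM  -- no-port MEM/MEM
[5] i8  ld.MEM  -- no-port MEM/MEM
[6] i9,i10  st.MEM+or.ALU  -- dual
[7] i11  and.ALU  -- RAW r4
[8] i12  st.MEM  -- no-port MEM/MUL
[9] i13  mul.MUL  -- tail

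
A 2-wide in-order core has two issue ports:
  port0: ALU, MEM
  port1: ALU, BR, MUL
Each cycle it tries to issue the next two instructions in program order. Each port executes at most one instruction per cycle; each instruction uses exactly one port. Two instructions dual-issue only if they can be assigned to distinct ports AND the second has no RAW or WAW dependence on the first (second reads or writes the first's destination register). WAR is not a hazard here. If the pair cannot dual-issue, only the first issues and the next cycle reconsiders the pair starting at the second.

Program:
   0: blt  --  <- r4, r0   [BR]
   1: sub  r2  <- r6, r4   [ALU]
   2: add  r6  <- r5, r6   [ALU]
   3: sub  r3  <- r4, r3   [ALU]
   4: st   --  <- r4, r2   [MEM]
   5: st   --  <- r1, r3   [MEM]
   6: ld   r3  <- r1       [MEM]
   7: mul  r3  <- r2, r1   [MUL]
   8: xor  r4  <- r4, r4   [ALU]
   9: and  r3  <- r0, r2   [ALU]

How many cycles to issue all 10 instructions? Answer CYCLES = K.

CYCLES = 7

t=0 i0&i1:blt.BR sub.ALU ; dual
t=1 i2&i3:add.ALU sub.ALU ; dual
t=2 i4:st.MEM ; no-port MEM/MEM
t=3 i5:st.MEM ; no-port MEM/MEM
t=4 i6:ld.MEM ; WAW r3
t=5 i7&i8:mul.MUL xor.ALU ; dual
t=6 i9:and.ALU ; tail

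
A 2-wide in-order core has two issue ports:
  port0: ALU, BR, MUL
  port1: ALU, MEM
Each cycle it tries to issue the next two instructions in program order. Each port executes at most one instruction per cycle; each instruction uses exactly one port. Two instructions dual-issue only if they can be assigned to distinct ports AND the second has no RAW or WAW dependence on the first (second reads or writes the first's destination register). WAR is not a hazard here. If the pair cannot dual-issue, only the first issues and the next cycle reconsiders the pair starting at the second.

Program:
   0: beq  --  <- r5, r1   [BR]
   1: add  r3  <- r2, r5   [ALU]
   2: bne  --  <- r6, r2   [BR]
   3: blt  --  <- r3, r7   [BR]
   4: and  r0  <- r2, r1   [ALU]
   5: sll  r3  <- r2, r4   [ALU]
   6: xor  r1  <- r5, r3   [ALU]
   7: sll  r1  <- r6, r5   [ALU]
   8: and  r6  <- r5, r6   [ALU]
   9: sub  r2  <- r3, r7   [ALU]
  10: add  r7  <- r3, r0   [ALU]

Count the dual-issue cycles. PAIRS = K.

t=0 i0+i1:beq.BR+add.ALU ; dual
t=1 i2:bne.BR ; no-port BR/BR
t=2 i3+i4:blt.BR+and.ALU ; dual
t=3 i5:sll.ALU ; RAW r3
t=4 i6:xor.ALU ; WAW r1
t=5 i7+i8:sll.ALU+and.ALU ; dual
t=6 i9+i10:sub.ALU+add.ALU ; dual

PAIRS = 4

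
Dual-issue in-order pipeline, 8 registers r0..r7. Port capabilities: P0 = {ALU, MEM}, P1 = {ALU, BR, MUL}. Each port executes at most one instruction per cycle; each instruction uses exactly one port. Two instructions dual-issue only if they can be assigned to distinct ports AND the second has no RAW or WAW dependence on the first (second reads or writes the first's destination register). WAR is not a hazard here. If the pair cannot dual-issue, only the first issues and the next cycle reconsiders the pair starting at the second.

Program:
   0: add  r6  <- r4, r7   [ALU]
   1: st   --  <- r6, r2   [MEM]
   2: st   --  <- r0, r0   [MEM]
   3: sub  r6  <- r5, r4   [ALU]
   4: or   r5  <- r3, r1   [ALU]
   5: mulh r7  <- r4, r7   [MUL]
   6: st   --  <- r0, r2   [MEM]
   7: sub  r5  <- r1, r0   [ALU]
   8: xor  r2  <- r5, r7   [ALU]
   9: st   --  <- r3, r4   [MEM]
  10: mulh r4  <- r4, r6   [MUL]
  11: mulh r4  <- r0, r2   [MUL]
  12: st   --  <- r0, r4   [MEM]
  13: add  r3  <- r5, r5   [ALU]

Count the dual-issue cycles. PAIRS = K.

t=0 i0:add ; RAW r6
t=1 i1:st ; no-port MEM/MEM
t=2 i2+i3:st/sub ; pair
t=3 i4+i5:or/mulh ; pair
t=4 i6+i7:st/sub ; pair
t=5 i8+i9:xor/st ; pair
t=6 i10:mulh ; no-port MUL/MUL
t=7 i11:mulh ; RAW r4
t=8 i12+i13:st/add ; pair

PAIRS = 5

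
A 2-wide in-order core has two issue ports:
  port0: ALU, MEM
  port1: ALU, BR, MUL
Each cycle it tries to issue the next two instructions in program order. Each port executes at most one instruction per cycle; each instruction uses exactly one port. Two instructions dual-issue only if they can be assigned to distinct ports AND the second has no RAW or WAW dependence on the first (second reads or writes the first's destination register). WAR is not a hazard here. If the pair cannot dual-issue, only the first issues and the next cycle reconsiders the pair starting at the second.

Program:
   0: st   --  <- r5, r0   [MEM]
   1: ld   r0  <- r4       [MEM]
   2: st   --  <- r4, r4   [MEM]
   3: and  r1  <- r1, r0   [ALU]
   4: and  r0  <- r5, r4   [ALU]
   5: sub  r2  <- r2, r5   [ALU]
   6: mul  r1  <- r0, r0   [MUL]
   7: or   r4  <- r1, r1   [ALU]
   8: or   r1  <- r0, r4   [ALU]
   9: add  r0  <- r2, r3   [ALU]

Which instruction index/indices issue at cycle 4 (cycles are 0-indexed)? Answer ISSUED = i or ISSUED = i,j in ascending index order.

ISSUED = 6

  cy0 -> i0 (st) no-port MEM/MEM
  cy1 -> i1 (ld) no-port MEM/MEM
  cy2 -> i2&i3 (st and) pair
  cy3 -> i4&i5 (and sub) pair
  cy4 -> i6 (mul) RAW r1
  cy5 -> i7 (or) RAW r4
  cy6 -> i8&i9 (or add) pair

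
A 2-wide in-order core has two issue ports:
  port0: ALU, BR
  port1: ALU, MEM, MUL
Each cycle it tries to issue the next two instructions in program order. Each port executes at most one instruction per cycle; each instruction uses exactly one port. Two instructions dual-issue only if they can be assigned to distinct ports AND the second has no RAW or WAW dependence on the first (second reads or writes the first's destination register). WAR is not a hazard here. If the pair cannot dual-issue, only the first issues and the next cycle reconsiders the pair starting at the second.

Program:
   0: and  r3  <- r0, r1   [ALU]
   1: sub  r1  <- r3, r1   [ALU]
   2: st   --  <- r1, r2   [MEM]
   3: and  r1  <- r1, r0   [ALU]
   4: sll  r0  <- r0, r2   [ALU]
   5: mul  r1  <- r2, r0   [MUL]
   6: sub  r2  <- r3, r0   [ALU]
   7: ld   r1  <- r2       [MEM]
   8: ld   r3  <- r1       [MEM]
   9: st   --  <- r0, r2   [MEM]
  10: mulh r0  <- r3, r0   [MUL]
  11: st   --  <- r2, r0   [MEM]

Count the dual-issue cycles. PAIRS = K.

0. and @i0  | RAW r3
1. sub @i1  | RAW r1
2. st+and @i2,i3  | 2-wide
3. sll @i4  | RAW r0
4. mul+sub @i5,i6  | 2-wide
5. ld @i7  | no-port MEM/MEM
6. ld @i8  | no-port MEM/MEM
7. st @i9  | no-port MEM/MUL
8. mulh @i10  | no-port MUL/MEM
9. st @i11  | tail

PAIRS = 2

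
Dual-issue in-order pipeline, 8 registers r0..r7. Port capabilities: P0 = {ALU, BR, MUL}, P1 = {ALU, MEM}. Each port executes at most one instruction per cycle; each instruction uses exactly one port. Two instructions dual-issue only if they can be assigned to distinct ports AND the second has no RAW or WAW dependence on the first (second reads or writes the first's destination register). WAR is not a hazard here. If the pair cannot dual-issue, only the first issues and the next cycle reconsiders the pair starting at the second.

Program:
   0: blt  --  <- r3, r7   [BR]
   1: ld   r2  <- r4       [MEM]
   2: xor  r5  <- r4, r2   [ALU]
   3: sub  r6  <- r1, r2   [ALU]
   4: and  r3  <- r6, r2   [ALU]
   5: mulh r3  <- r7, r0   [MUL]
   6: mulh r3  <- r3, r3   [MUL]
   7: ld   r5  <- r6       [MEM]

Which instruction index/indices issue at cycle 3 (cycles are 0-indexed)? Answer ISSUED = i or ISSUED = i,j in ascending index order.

ISSUED = 5

#0 head=0: blt;ld i0&i1 dual
#1 head=2: xor;sub i2&i3 dual
#2 head=4: and i4 WAW r3
#3 head=5: mulh i5 no-port MUL/MUL
#4 head=6: mulh;ld i6&i7 dual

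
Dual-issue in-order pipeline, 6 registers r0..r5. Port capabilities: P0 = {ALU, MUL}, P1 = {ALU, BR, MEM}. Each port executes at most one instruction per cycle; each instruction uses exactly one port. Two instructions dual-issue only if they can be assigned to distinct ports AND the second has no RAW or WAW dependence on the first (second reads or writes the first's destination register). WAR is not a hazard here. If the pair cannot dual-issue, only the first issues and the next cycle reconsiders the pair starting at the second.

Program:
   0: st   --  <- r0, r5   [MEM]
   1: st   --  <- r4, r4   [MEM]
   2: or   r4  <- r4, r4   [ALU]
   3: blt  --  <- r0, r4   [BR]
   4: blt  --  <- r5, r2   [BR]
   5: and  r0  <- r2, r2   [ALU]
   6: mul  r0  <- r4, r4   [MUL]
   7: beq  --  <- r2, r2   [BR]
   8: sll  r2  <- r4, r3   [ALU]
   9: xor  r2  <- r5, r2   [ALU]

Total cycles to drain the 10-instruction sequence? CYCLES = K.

0. st.MEM @i0  | no-port MEM/MEM
1. st.MEM or.ALU @i1,i2  | pair
2. blt.BR @i3  | no-port BR/BR
3. blt.BR and.ALU @i4,i5  | pair
4. mul.MUL beq.BR @i6,i7  | pair
5. sll.ALU @i8  | RAW+WAW r2
6. xor.ALU @i9  | tail

CYCLES = 7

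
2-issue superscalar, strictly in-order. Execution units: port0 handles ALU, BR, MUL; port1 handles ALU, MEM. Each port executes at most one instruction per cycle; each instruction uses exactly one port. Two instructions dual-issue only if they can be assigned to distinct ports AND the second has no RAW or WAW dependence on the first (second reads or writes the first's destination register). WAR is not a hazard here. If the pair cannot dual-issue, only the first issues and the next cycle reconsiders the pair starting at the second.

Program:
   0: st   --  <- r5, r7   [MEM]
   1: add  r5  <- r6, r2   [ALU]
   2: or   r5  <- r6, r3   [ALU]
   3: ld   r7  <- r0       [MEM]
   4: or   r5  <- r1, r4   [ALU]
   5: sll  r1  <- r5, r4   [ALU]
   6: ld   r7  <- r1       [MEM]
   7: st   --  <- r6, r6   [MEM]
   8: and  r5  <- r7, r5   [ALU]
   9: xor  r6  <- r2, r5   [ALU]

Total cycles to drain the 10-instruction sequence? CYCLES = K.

  cy0 -> i0&i1 (st;add) pair
  cy1 -> i2&i3 (or;ld) pair
  cy2 -> i4 (or) RAW r5
  cy3 -> i5 (sll) RAW r1
  cy4 -> i6 (ld) no-port MEM/MEM
  cy5 -> i7&i8 (st;and) pair
  cy6 -> i9 (xor) tail

CYCLES = 7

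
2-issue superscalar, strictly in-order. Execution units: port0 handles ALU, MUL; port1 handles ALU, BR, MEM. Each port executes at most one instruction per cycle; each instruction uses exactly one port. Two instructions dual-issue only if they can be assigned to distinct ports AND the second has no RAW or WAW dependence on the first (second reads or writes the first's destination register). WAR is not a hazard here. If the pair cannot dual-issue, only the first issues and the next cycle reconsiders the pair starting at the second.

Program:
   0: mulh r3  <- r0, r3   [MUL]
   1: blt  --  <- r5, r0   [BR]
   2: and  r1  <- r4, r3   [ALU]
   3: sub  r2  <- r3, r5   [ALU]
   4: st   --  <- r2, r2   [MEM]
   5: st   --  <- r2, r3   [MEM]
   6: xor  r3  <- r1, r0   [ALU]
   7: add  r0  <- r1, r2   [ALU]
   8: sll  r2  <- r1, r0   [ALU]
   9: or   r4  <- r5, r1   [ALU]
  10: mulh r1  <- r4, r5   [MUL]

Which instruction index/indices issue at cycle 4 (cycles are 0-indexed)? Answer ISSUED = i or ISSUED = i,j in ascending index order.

ISSUED = 7

  cy0 -> i0,i1 (mulh/blt) 2-wide
  cy1 -> i2,i3 (and/sub) 2-wide
  cy2 -> i4 (st) no-port MEM/MEM
  cy3 -> i5,i6 (st/xor) 2-wide
  cy4 -> i7 (add) RAW r0
  cy5 -> i8,i9 (sll/or) 2-wide
  cy6 -> i10 (mulh) tail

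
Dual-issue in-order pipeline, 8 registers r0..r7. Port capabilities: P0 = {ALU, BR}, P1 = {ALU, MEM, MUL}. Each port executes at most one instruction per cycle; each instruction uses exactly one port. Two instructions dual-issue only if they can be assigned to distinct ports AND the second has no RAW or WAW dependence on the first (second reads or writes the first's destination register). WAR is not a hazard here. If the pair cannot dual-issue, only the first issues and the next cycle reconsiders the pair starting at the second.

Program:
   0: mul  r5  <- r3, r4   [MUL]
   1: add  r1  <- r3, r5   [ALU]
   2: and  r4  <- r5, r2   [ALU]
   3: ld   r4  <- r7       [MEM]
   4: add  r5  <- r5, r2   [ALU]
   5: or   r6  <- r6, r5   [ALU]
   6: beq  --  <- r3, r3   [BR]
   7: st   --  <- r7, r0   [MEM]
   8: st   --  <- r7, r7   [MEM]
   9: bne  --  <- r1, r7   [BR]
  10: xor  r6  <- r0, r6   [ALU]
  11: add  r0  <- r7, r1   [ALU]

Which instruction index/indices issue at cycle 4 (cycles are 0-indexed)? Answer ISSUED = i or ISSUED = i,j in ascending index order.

ISSUED = 7

#0 head=0: mul.MUL i0 RAW r5
#1 head=1: add.ALU and.ALU i1/i2 pair
#2 head=3: ld.MEM add.ALU i3/i4 pair
#3 head=5: or.ALU beq.BR i5/i6 pair
#4 head=7: st.MEM i7 no-port MEM/MEM
#5 head=8: st.MEM bne.BR i8/i9 pair
#6 head=10: xor.ALU add.ALU i10/i11 pair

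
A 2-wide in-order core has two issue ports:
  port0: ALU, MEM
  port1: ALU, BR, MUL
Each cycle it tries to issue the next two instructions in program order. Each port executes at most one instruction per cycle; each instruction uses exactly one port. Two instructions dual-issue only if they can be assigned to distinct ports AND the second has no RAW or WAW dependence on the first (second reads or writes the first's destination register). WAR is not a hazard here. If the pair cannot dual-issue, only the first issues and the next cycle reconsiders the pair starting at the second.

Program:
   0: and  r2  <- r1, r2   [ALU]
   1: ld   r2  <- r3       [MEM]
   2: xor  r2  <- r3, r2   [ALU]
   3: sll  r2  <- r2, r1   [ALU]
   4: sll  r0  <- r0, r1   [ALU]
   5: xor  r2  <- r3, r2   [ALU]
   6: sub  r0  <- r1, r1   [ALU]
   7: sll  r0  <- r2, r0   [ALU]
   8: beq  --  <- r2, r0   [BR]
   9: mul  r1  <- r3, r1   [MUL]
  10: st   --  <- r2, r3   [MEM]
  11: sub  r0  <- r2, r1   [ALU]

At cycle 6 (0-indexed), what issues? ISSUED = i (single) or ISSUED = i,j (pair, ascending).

ISSUED = 8

#0 head=0: and i0 WAW r2
#1 head=1: ld i1 RAW+WAW r2
#2 head=2: xor i2 RAW+WAW r2
#3 head=3: sll/sll i3+i4 2-wide
#4 head=5: xor/sub i5+i6 2-wide
#5 head=7: sll i7 RAW r0
#6 head=8: beq i8 no-port BR/MUL
#7 head=9: mul/st i9+i10 2-wide
#8 head=11: sub i11 tail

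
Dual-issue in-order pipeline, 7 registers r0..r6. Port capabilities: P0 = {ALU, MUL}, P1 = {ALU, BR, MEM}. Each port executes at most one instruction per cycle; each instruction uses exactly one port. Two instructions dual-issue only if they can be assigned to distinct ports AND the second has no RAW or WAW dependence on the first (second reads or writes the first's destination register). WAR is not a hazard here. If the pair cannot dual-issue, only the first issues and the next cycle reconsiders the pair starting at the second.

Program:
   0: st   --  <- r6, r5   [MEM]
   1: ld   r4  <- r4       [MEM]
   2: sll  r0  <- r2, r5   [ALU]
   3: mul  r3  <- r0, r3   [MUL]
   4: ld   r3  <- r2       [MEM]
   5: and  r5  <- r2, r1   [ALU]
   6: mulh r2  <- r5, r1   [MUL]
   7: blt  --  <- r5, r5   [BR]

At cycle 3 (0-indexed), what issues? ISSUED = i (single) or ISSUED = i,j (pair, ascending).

  cy0 -> i0 (st) no-port MEM/MEM
  cy1 -> i1/i2 (ld/sll) pair
  cy2 -> i3 (mul) WAW r3
  cy3 -> i4/i5 (ld/and) pair
  cy4 -> i6/i7 (mulh/blt) pair

ISSUED = 4,5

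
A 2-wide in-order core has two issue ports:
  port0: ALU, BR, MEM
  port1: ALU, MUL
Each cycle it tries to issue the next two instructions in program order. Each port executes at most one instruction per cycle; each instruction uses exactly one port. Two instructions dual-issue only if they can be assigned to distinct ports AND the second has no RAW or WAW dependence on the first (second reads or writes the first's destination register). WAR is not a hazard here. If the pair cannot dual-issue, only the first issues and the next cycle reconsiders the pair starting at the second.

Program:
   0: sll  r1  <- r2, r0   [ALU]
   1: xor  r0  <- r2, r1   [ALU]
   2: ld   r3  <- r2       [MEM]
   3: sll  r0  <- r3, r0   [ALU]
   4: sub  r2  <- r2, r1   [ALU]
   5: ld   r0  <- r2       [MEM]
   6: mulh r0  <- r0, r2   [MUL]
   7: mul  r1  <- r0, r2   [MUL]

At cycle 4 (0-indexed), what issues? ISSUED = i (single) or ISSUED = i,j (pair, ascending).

t=0 i0:sll ; RAW r1
t=1 i1&i2:xor;ld ; dual
t=2 i3&i4:sll;sub ; dual
t=3 i5:ld ; RAW+WAW r0
t=4 i6:mulh ; no-port MUL/MUL
t=5 i7:mul ; tail

ISSUED = 6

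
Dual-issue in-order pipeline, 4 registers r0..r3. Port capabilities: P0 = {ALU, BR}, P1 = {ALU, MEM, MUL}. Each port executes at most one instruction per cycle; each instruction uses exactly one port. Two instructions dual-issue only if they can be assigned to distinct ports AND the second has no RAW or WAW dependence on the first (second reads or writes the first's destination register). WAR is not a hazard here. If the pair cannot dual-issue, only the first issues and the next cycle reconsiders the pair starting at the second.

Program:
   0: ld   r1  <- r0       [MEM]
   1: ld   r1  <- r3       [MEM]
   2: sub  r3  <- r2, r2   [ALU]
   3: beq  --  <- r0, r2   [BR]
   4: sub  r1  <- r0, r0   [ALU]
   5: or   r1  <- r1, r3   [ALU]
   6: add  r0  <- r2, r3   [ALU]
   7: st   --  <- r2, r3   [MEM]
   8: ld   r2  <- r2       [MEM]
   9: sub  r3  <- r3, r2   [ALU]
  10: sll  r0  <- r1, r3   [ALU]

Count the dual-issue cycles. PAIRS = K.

PAIRS = 3

t=0 i0:ld.MEM ; no-port MEM/MEM
t=1 i1&i2:ld.MEM+sub.ALU ; 2-wide
t=2 i3&i4:beq.BR+sub.ALU ; 2-wide
t=3 i5&i6:or.ALU+add.ALU ; 2-wide
t=4 i7:st.MEM ; no-port MEM/MEM
t=5 i8:ld.MEM ; RAW r2
t=6 i9:sub.ALU ; RAW r3
t=7 i10:sll.ALU ; tail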